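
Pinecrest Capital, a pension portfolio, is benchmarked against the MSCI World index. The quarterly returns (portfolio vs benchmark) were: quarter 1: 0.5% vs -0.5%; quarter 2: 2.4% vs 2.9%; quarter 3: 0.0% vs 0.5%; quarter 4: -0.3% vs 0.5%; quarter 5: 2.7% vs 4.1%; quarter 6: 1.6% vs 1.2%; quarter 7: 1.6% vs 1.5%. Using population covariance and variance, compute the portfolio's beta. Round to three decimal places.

0.646

r̄p = 1.2143%,  r̄m = 1.4571%
Cov = Σ(rp − r̄p)(rm − r̄m) / 7 = 1.3663
Var(rm) = Σ(rm − r̄m)² / 7 = 2.1139
β = Cov / Var = 1.3663 / 2.1139 = 0.6463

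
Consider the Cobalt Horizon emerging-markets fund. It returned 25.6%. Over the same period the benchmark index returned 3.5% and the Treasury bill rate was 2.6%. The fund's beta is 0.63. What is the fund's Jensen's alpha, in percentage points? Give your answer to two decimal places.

22.43

CAPM expected return = Rf + β(Rm − Rf) = 2.6% + 0.63 × (3.5% − 2.6%) = 2.6 + 0.63 × 0.90 = 3.1670%
Jensen's α = Rp − E[R] = 25.6% − 3.1670% = 22.4330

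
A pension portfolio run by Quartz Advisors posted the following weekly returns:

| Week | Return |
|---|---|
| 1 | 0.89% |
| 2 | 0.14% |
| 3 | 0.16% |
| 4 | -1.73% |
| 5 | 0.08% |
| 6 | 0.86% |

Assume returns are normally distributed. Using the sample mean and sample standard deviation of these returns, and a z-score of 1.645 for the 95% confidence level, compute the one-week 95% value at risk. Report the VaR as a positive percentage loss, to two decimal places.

1.50

Mean return r̄ = 0.400 / 6 = 0.0667%
Σ(r − r̄)² = (0.89 − 0.0667)² + (0.14 − 0.0667)² + … = 4.5495
sample σ = √(4.5495 / 5) = √0.9099 = 0.9539%
VaR = −(r̄ − z·σ) = −(0.0667 − 1.645 × 0.9539) = −(-1.5025) = 1.5025%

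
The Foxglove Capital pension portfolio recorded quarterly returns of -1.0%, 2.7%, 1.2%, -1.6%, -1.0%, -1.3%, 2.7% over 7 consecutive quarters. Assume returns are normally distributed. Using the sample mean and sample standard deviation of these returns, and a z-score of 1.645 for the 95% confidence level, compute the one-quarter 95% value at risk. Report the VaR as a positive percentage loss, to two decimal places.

2.90

μ = (-1 + 2.7 + 1.2 − 1.6 − 1 − 1.3 + 2.7) / 7 = 0.2429%
Sample σ = √[Σ(r − μ)² / 6] = √[21.8571 / 6] = √3.6429 = 1.9086%
VaR = −(μ − z·σ) = −(0.2429 − 1.645 × 1.9086) = −(-2.8967) = 2.8967%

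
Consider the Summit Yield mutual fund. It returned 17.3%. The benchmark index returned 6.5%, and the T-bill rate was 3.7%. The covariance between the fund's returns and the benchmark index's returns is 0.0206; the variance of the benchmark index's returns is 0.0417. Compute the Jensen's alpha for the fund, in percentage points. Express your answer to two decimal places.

12.22

β = Cov / Var = 0.0206 / 0.0417 = 0.4940
E[R] = Rf + β(Rm − Rf) = 3.7% + 0.4940 × (6.5% − 3.7%) = 5.0832%
α = Rp − E[R] = 17.3% − 5.0832% = 12.2168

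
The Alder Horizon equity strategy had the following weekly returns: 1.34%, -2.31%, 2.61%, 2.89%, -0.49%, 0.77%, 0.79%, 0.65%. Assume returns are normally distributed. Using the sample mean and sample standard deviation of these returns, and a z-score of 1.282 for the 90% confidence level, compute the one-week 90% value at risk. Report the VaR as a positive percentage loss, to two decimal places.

Mean return r̄ = 6.250 / 8 = 0.7813%
Σ(r − r̄)² = 19.2927; sample σ = √(19.2927/7) = 1.6602%
VaR = −(r̄ − z·σ) = −(0.7813 − 1.282 × 1.6602) = −(-1.3471) = 1.3471%

1.35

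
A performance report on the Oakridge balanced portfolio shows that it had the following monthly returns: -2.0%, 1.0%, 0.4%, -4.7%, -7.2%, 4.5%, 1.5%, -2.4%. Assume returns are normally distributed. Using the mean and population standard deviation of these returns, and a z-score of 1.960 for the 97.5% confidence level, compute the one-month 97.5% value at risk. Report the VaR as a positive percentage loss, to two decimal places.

Mean return μ = -8.90 / 8 = -1.1125%
Population σ = √[Σ(r − μ)² / 8] = √[97.4488 / 8] = √12.1811 = 3.4901%
VaR = −(μ − z·σ) = −(-1.1125 − 1.960 × 3.4901) = −(-7.9531) = 7.9531%

7.95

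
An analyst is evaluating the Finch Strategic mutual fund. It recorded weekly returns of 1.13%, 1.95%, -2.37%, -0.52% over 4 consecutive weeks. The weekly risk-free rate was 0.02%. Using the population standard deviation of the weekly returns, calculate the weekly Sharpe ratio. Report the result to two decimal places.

r̄ = (1.13 + 1.95 − 2.37 − 0.52) / 4 = 0.0475%
Σ(r − r̄)² = 10.9577; population σ = √(10.9577/4) = 1.6551%
Sharpe = (r̄ − rf) / σ = (0.0475 − 0.02) / 1.6551 = 0.0275 / 1.6551 = 0.0166

0.02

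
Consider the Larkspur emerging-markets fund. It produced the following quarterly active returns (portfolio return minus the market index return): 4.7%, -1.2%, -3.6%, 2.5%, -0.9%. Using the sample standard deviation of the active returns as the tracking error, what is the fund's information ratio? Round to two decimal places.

Mean return μ = 1.50 / 5 = 0.3000%
Σ(r − μ)² = 43.1000; sample σ = √(43.1000/4) = 3.2825%
IR = μ / tracking error = 0.3000 / 3.2825 = 0.0914

0.09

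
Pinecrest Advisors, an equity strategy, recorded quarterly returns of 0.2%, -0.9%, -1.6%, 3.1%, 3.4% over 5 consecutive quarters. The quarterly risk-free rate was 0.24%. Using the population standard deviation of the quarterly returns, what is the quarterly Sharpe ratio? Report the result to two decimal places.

Mean return r̄ = 4.20 / 5 = 0.8400%
Population σ = √[Σ(r − r̄)² / 5] = √[21.0520 / 5] = √4.2104 = 2.0519%
Sharpe = (r̄ − rf) / σ = (0.8400 − 0.24) / 2.0519 = 0.6000 / 2.0519 = 0.2924

0.29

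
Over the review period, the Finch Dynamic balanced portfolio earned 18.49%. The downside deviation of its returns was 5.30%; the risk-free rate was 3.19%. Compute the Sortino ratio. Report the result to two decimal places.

2.89

Sortino = (Rp − Rf) / σd = (18.49% − 3.19%) / 5.30% = 15.30% / 5.30% = 2.8868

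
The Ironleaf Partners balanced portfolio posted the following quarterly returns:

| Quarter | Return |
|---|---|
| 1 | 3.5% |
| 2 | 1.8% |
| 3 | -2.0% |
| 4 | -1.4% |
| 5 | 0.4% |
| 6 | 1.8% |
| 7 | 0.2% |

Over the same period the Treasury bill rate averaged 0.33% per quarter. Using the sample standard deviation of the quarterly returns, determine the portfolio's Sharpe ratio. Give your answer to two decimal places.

μ = (3.5 + 1.8 − 2 − 1.4 + 0.4 + 1.8 + 0.2) / 7 = 4.30 / 7 = 0.6143%
Σ(r − μ)² = (3.5 − 0.6143)² + (1.8 − 0.6143)² + (-2 − 0.6143)² + … = 22.2486
sample σ = √(22.2486 / 6) = √3.7081 = 1.9256%
Sharpe = (μ − rf) / σ = (0.6143 − 0.33) / 1.9256 = 0.2843 / 1.9256 = 0.1476

0.15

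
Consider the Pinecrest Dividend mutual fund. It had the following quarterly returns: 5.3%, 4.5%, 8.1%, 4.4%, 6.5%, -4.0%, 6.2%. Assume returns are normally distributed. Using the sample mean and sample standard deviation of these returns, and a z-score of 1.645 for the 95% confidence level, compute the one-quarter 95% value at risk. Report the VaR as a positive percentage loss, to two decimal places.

r̄ = (5.3 + 4.5 + 8.1 + 4.4 + 6.5 − 4 + 6.2) / 7 = 31.00 / 7 = 4.4286%
Σ(r − r̄)² = 92.7143; sample σ = √(92.7143/6) = 3.9310%
VaR = −(r̄ − z·σ) = −(4.4286 − 1.645 × 3.9310) = −(-2.0379) = 2.0379%

2.04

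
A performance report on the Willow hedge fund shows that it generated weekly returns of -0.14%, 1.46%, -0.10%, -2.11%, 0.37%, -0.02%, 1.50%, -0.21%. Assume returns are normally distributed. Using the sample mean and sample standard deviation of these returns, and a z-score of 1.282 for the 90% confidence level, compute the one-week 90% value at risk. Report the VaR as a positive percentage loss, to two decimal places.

Mean return μ = 0.750 / 8 = 0.0938%
Sample σ = √[Σ(r − μ)² / 7] = √[8.9744 / 7] = √1.2821 = 1.1323%
VaR = −(μ − z·σ) = −(0.0938 − 1.282 × 1.1323) = −(-1.3578) = 1.3578%

1.36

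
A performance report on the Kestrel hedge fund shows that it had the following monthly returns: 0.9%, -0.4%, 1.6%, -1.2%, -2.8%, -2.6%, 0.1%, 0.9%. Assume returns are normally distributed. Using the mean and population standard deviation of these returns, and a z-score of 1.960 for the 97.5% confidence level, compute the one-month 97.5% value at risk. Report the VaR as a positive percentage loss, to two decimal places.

3.45

Mean return μ = -3.50 / 8 = -0.4375%
Σ(r − μ)² = (0.9 − (-0.4375))² + (-0.4 − (-0.4375))² + … = 18.8588
σ = √[18.8588 / 8] = 1.5354%
VaR = −(μ − z·σ) = −(-0.4375 − 1.960 × 1.5354) = −(-3.4469) = 3.4469%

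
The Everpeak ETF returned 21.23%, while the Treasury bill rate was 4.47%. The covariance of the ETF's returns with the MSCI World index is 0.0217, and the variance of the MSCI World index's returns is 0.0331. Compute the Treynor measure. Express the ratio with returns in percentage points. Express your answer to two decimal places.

25.56

β = Cov / Var = 0.0217 / 0.0331 = 0.6556
Treynor = (Rp − Rf) / β = (21.23% − 4.47%) / 0.6556 = 16.76 / 0.6556 = 25.5644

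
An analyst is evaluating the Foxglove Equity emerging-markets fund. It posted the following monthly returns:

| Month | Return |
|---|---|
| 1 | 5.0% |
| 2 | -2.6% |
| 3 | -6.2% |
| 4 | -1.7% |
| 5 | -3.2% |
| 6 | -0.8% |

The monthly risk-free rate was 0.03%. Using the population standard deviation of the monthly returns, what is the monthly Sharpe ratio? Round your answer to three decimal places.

-0.476

Mean return r̄ = -9.50 / 6 = -1.5833%
Population σ = √[Σ(r − r̄)² / 6] = √[68.9283 / 6] = √11.4881 = 3.3894%
Sharpe = (r̄ − rf) / σ = (-1.5833 − 0.03) / 3.3894 = -1.6133 / 3.3894 = -0.4760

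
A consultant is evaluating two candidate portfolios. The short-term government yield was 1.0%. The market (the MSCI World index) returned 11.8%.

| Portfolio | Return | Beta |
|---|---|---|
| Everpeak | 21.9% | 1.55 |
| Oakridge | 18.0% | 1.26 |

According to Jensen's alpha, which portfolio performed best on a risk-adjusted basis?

Everpeak

Everpeak: α = 21.9% − [1.0% + 1.55 × (11.8% − 1.0%)] = 4.160
Oakridge: α = 18.0% − [1.0% + 1.26 × (11.8% − 1.0%)] = 3.392
Highest: Everpeak (4.160).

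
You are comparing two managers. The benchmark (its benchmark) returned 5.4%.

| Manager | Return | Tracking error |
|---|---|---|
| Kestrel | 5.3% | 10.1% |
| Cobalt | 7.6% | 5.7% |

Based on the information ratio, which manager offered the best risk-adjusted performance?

Cobalt

Kestrel: IR = (5.3% − 5.4%) / 10.1% = -0.010
Cobalt: IR = (7.6% − 5.4%) / 5.7% = 0.386
Highest: Cobalt (0.386).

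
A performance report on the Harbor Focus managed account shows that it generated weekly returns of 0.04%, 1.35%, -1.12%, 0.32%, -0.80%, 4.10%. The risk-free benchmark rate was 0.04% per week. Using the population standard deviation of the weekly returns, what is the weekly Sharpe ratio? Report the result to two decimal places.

Mean return r̄ = 3.890 / 6 = 0.6483%
Σ(r − r̄)² = (0.04 − 0.6483)² + (1.35 − 0.6483)² + … = 18.1089
population σ = √(18.1089 / 6) = √3.0182 = 1.7373%
Sharpe = (r̄ − rf) / σ = (0.6483 − 0.04) / 1.7373 = 0.6083 / 1.7373 = 0.3501

0.35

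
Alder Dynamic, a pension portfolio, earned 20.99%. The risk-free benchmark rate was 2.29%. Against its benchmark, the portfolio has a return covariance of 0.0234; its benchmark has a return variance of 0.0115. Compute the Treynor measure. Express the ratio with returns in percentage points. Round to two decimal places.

9.19

β = Cov / Var = 0.0234 / 0.0115 = 2.0348
Treynor = (Rp − Rf) / β = (20.99% − 2.29%) / 2.0348 = 18.70 / 2.0348 = 9.1901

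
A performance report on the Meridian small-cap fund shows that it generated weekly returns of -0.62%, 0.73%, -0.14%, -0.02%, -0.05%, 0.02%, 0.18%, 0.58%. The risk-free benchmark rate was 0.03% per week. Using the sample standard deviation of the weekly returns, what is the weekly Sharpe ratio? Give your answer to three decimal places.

0.130

r̄ = (-0.62 + 0.73 − 0.14 − 0.02 − 0.05 + 0.02 + 0.18 + 0.58) / 8 = 0.680 / 8 = 0.0850%
Σ(r − r̄)² = (-0.62 − 0.0850)² + (0.73 − 0.0850)² + … = 1.2512
sample σ = √(1.2512 / 7) = √0.1787 = 0.4227%
Sharpe = (r̄ − rf) / σ = (0.0850 − 0.03) / 0.4227 = 0.0550 / 0.4227 = 0.1301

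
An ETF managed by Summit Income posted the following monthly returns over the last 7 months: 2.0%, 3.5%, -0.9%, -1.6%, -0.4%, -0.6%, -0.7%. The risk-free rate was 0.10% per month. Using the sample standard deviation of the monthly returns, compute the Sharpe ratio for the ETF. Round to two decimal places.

0.05

μ = (2 + 3.5 − 0.9 − 1.6 − 0.4 − 0.6 − 0.7) / 7 = 0.1857%
Σ(r − μ)² = 20.3886; sample σ = √(20.3886/6) = 1.8434%
Sharpe = (μ − rf) / σ = (0.1857 − 0.1) / 1.8434 = 0.0857 / 1.8434 = 0.0465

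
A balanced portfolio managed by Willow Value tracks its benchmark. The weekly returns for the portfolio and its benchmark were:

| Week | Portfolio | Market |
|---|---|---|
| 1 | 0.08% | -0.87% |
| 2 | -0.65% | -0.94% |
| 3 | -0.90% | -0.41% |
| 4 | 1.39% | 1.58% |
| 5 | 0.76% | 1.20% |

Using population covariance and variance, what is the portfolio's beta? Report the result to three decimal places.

0.694

r̄p = 0.1360%,  r̄m = 0.1120%
Cov = Σ(rp − r̄p)(rm − r̄m) / 5 = 0.7885
Var(rm) = Σ(rm − r̄m)² / 5 = 1.1365
β = Cov / Var = 0.7885 / 1.1365 = 0.6938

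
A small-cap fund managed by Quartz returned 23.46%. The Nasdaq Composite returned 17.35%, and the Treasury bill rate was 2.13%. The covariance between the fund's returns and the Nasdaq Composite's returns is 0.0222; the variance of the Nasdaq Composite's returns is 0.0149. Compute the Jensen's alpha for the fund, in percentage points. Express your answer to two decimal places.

β = Cov / Var = 0.0222 / 0.0149 = 1.4899
E[R] = Rf + β(Rm − Rf) = 2.13% + 1.4899 × (17.35% − 2.13%) = 24.8063%
α = Rp − E[R] = 23.46% − 24.8063% = -1.3463

-1.35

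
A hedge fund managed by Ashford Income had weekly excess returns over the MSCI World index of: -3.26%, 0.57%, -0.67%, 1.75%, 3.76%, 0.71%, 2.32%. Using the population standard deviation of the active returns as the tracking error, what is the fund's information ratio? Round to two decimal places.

r̄ = (-3.26 + 0.57 − 0.67 + 1.75 + 3.76 + 0.71 + 2.32) / 7 = 0.7400%
Σ(r − r̄)² = 30.6548; population σ = √(30.6548/7) = 2.0927%
IR = r̄ / tracking error = 0.7400 / 2.0927 = 0.3536

0.35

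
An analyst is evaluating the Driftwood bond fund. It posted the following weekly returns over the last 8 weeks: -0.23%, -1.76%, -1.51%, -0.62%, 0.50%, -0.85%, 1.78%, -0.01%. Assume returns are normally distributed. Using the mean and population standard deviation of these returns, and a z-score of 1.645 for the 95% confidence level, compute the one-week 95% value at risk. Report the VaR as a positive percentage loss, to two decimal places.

2.09

r̄ = (-0.23 − 1.76 − 1.51 − 0.62 + 0.5 − 0.85 + 1.78 − 0.01) / 8 = -0.3375%
Σ(r − r̄)² = (-0.23 − (-0.3375))² + (-1.76 − (-0.3375))² + (-1.51 − (-0.3375))² + … = 9.0448
population σ = √(9.0448 / 8) = √1.1306 = 1.0633%
VaR = −(r̄ − z·σ) = −(-0.3375 − 1.645 × 1.0633) = −(-2.0866) = 2.0866%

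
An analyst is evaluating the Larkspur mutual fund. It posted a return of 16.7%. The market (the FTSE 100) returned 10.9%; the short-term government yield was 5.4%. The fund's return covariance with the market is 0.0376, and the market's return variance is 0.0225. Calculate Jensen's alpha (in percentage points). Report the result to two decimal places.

2.11

β = Cov / Var = 0.0376 / 0.0225 = 1.6711
E[R] = Rf + β(Rm − Rf) = 5.4% + 1.6711 × (10.9% − 5.4%) = 14.5911%
α = Rp − E[R] = 16.7% − 14.5911% = 2.1089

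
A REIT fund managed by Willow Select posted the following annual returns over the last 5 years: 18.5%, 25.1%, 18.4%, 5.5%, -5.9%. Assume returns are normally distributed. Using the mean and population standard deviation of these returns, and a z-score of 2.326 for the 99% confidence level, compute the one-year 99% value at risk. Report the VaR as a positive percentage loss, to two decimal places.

13.52

μ = (18.5 + 25.1 + 18.4 + 5.5 − 5.9) / 5 = 12.3200%
Population std dev = √[616.9680 / 5] = 11.1083%
VaR = −(μ − z·σ) = −(12.3200 − 2.326 × 11.1083) = −(-13.5179) = 13.5179%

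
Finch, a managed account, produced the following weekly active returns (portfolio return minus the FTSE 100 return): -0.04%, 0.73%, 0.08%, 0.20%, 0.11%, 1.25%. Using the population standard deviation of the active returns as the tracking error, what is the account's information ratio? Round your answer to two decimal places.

0.85

Mean return r̄ = 2.330 / 6 = 0.3883%
Population σ = √[Σ(r − r̄)² / 6] = √[1.2507 / 6] = √0.2085 = 0.4566%
IR = r̄ / tracking error = 0.3883 / 0.4566 = 0.8504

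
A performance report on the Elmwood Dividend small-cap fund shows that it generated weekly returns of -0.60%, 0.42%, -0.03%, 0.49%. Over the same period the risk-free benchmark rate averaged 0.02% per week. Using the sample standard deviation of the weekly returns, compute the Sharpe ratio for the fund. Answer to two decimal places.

0.10

Mean return μ = 0.280 / 4 = 0.0700%
Σ(r − μ)² = (-0.6 − 0.0700)² + (0.42 − 0.0700)² + … = 0.7578
σ = √[0.7578 / 3] = 0.5026%
Sharpe = (μ − rf) / σ = (0.0700 − 0.02) / 0.5026 = 0.0500 / 0.5026 = 0.0995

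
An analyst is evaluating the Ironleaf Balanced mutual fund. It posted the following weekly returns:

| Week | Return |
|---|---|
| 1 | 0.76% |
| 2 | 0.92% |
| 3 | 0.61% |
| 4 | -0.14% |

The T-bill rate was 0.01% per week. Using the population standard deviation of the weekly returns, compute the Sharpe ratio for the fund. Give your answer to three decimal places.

r̄ = (0.76 + 0.92 + 0.61 − 0.14) / 4 = 2.150 / 4 = 0.5375%
Population σ = √[Σ(r − r̄)² / 4] = √[0.6601 / 4] = √0.1650 = 0.4062%
Sharpe = (r̄ − rf) / σ = (0.5375 − 0.01) / 0.4062 = 0.5275 / 0.4062 = 1.2986

1.299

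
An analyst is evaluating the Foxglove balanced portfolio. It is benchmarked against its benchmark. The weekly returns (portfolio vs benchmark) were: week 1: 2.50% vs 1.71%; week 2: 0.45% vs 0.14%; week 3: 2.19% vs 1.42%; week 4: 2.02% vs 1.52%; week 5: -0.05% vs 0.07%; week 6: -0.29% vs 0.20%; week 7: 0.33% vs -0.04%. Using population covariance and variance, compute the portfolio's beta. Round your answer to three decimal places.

r̄p = 1.0214%,  r̄m = 0.7171%
Cov = Σ(rp − r̄p)(rm − r̄m) / 7 = 0.7594
Var(rm) = Σ(rm − r̄m)² / 7 = 0.5310
β = Cov / Var = 0.7594 / 0.5310 = 1.4301

1.430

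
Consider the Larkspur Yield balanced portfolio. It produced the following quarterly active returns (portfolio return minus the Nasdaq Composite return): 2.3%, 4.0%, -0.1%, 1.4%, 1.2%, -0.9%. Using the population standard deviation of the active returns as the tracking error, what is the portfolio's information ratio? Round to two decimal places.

μ = (2.3 + 4 − 0.1 + 1.4 + 1.2 − 0.9) / 6 = 1.3167%
Σ(r − μ)² = 15.1083; population σ = √(15.1083/6) = 1.5868%
IR = μ / tracking error = 1.3167 / 1.5868 = 0.8298

0.83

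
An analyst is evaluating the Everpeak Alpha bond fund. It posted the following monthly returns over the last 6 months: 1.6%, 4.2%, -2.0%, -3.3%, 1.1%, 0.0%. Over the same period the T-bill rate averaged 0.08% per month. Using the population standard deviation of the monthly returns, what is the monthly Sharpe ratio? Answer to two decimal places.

0.08

r̄ = (1.6 + 4.2 − 2 − 3.3 + 1.1 + 0) / 6 = 1.60 / 6 = 0.2667%
Σ(r − r̄)² = (1.6 − 0.2667)² + (4.2 − 0.2667)² + (-2 − 0.2667)² + … = 35.8733
population σ = √(35.8733 / 6) = √5.9789 = 2.4452%
Sharpe = (r̄ − rf) / σ = (0.2667 − 0.08) / 2.4452 = 0.1867 / 2.4452 = 0.0764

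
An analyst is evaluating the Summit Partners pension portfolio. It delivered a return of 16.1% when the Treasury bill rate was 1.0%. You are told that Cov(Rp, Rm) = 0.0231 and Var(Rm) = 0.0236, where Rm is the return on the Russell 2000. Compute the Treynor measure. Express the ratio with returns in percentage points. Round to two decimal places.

β = Cov / Var = 0.0231 / 0.0236 = 0.9788
Treynor = (Rp − Rf) / β = (16.1% − 1.0%) / 0.9788 = 15.10 / 0.9788 = 15.4271

15.43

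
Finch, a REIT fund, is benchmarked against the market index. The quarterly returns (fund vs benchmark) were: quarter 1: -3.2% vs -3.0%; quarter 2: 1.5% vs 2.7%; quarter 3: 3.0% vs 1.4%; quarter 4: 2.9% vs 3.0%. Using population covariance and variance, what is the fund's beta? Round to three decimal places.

0.965

r̄p = 1.0500%,  r̄m = 1.0250%
Cov = Σ(rp − r̄p)(rm − r̄m) / 4 = 5.5613
Var(rm) = Σ(rm − r̄m)² / 4 = 5.7619
β = Cov / Var = 5.5613 / 5.7619 = 0.9652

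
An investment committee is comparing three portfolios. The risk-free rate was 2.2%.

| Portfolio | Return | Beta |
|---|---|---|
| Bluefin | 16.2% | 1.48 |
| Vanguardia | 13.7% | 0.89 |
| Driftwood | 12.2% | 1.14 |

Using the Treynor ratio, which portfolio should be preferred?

Bluefin: Treynor = (16.2% − 2.2%) / 1.48 = 9.459
Vanguardia: Treynor = (13.7% − 2.2%) / 0.89 = 12.921
Driftwood: Treynor = (12.2% − 2.2%) / 1.14 = 8.772
Highest: Vanguardia (12.921).

Vanguardia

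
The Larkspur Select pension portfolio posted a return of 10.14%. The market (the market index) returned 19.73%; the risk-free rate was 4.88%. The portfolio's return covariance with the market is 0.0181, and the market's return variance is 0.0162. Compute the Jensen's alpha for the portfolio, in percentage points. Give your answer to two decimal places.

β = Cov / Var = 0.0181 / 0.0162 = 1.1173
E[R] = Rf + β(Rm − Rf) = 4.88% + 1.1173 × (19.73% − 4.88%) = 21.4719%
α = Rp − E[R] = 10.14% − 21.4719% = -11.3319

-11.33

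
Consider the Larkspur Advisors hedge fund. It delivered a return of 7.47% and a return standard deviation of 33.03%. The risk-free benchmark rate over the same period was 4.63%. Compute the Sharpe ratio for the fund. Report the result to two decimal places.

0.09

Sharpe = (Rp − Rf) / σp = (7.47% − 4.63%) / 33.03% = 2.84% / 33.03% = 0.0860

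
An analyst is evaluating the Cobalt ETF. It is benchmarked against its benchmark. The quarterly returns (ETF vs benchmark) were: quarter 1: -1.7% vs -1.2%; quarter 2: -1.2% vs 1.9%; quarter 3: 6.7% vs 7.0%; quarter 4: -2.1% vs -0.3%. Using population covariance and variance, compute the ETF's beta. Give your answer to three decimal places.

r̄p = 0.4250%,  r̄m = 1.8500%
Cov = Σ(rp − r̄p)(rm − r̄m) / 4 = 11.0363
Var(rm) = Σ(rm − r̄m)² / 4 = 10.1125
β = Cov / Var = 11.0363 / 10.1125 = 1.0914

1.091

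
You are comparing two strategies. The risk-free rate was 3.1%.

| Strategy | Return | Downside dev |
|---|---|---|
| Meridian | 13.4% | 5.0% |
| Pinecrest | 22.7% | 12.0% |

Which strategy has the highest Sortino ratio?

Meridian

Meridian: Sortino ratio = (13.4% − 3.1%) / 5.0% = 2.060
Pinecrest: Sortino ratio = (22.7% − 3.1%) / 12.0% = 1.633
Highest: Meridian (2.060).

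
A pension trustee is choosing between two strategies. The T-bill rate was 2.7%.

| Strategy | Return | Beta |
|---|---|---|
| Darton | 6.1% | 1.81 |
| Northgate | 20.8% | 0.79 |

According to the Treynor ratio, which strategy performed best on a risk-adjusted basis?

Northgate

Darton: Treynor = (6.1% − 2.7%) / 1.81 = 1.878
Northgate: Treynor = (20.8% − 2.7%) / 0.79 = 22.911
Highest: Northgate (22.911).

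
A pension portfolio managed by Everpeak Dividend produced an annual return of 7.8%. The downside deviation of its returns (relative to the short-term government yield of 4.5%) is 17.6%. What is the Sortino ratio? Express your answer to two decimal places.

0.19

Sortino = (Rp − Rf) / σd = (7.8% − 4.5%) / 17.6% = 3.30% / 17.6% = 0.1875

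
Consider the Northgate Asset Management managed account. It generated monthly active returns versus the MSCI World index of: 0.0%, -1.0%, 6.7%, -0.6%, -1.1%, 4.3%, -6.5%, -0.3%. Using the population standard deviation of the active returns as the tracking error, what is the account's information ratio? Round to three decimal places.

0.051

μ = (0 − 1 + 6.7 − 0.6 − 1.1 + 4.3 − 6.5 − 0.3) / 8 = 1.50 / 8 = 0.1875%
Population std dev = √[108.0088 / 8] = 3.6744%
IR = μ / tracking error = 0.1875 / 3.6744 = 0.0510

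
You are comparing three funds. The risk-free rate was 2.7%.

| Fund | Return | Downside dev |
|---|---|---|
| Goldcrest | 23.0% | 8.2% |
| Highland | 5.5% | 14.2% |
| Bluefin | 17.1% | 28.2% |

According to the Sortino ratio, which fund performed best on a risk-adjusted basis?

Goldcrest

Goldcrest: Sortino ratio = (23.0% − 2.7%) / 8.2% = 2.476
Highland: Sortino ratio = (5.5% − 2.7%) / 14.2% = 0.197
Bluefin: Sortino ratio = (17.1% − 2.7%) / 28.2% = 0.511
Highest: Goldcrest (2.476).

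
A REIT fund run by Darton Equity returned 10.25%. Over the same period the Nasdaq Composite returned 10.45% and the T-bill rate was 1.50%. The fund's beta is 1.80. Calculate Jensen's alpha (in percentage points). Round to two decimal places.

CAPM expected return = Rf + β(Rm − Rf) = 1.50% + 1.80 × (10.45% − 1.50%) = 1.5 + 1.80 × 8.95 = 17.6100%
Jensen's α = Rp − E[R] = 10.25% − 17.6100% = -7.3600

-7.36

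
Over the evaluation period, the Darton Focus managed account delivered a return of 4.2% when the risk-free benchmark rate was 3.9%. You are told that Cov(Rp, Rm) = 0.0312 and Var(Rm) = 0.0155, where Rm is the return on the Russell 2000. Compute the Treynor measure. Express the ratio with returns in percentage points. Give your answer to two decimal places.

0.15

β = Cov / Var = 0.0312 / 0.0155 = 2.0129
Treynor = (Rp − Rf) / β = (4.2% − 3.9%) / 2.0129 = 0.30 / 2.0129 = 0.1490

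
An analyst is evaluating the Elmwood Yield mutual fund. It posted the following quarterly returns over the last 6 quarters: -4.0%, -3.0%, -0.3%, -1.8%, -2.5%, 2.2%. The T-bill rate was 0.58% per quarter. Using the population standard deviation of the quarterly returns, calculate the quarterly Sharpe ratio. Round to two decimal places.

-1.06

μ = (-4 − 3 − 0.3 − 1.8 − 2.5 + 2.2) / 6 = -9.40 / 6 = -1.5667%
Population std dev = √[24.6933 / 6] = 2.0287%
Sharpe = (μ − rf) / σ = (-1.5667 − 0.58) / 2.0287 = -2.1467 / 2.0287 = -1.0582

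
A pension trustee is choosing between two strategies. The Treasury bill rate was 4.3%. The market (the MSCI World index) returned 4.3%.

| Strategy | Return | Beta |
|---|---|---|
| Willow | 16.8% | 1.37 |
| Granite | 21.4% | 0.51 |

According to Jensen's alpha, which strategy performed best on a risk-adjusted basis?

Willow: α = 16.8% − [4.3% + 1.37 × (4.3% − 4.3%)] = 12.500
Granite: α = 21.4% − [4.3% + 0.51 × (4.3% − 4.3%)] = 17.100
Highest: Granite (17.100).

Granite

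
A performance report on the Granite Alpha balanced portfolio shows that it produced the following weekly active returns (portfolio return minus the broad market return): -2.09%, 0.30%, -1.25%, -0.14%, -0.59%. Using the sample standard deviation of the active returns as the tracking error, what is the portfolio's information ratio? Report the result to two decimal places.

r̄ = (-2.09 + 0.3 − 1.25 − 0.14 − 0.59) / 5 = -3.770 / 5 = -0.7540%
Σ(r − r̄)² = (-2.09 − (-0.7540))² + (0.3 − (-0.7540))² + (-1.25 − (-0.7540))² + … = 3.5457
sample σ = √(3.5457 / 4) = √0.8864 = 0.9415%
IR = r̄ / tracking error = -0.7540 / 0.9415 = -0.8008

-0.80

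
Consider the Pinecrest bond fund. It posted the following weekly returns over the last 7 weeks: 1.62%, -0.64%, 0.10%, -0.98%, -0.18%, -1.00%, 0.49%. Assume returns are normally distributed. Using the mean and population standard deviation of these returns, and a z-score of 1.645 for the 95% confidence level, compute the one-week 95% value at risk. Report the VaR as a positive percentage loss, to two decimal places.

1.51

r̄ = (1.62 − 0.64 + 0.1 − 0.98 − 0.18 − 1 + 0.49) / 7 = -0.590 / 7 = -0.0843%
Population σ = √[Σ(r − r̄)² / 7] = √[5.2272 / 7] = √0.7467 = 0.8641%
VaR = −(r̄ − z·σ) = −(-0.0843 − 1.645 × 0.8641) = −(-1.5057) = 1.5057%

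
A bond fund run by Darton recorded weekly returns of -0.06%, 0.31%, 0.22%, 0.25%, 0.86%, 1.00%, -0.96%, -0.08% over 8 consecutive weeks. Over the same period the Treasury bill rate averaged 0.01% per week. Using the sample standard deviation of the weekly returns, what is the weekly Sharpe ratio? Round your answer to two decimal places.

μ = (-0.06 + 0.31 + 0.22 + 0.25 + 0.86 + 1 − 0.96 − 0.08) / 8 = 1.540 / 8 = 0.1925%
Sample σ = √[Σ(r − μ)² / 7] = √[2.5818 / 7] = √0.3688 = 0.6073%
Sharpe = (μ − rf) / σ = (0.1925 − 0.01) / 0.6073 = 0.1825 / 0.6073 = 0.3005

0.30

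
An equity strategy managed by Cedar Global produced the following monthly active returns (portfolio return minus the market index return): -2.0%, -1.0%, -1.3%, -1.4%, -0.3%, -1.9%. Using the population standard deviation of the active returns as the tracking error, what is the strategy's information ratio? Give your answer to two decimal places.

r̄ = (-2 − 1 − 1.3 − 1.4 − 0.3 − 1.9) / 6 = -1.3167%
Σ(r − r̄)² = 1.9483; population σ = √(1.9483/6) = 0.5698%
IR = r̄ / tracking error = -1.3167 / 0.5698 = -2.3108

-2.31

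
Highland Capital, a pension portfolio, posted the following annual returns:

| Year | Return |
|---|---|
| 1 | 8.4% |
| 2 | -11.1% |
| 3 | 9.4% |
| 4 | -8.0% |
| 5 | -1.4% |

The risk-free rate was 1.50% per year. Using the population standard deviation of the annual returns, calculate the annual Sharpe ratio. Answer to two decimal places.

-0.25

r̄ = (8.4 − 11.1 + 9.4 − 8 − 1.4) / 5 = -0.5400%
Population std dev = √[346.6320 / 5] = 8.3262%
Sharpe = (r̄ − rf) / σ = (-0.5400 − 1.5) / 8.3262 = -2.0400 / 8.3262 = -0.2450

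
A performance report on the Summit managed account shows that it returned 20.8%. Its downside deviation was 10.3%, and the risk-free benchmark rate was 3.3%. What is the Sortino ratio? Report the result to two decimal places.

Sortino = (Rp − Rf) / σd = (20.8% − 3.3%) / 10.3% = 17.50% / 10.3% = 1.6990

1.70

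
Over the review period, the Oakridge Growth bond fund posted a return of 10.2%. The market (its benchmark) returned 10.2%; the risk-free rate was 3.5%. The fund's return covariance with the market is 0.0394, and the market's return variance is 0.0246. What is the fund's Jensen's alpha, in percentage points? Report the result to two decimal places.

β = Cov / Var = 0.0394 / 0.0246 = 1.6016
E[R] = Rf + β(Rm − Rf) = 3.5% + 1.6016 × (10.2% − 3.5%) = 14.2307%
α = Rp − E[R] = 10.2% − 14.2307% = -4.0307

-4.03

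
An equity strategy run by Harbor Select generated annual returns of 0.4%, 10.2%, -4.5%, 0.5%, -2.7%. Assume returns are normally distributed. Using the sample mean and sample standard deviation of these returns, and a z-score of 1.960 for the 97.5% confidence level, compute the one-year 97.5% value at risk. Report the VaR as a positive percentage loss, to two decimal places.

10.35

Mean return r̄ = 3.90 / 5 = 0.7800%
Sample std dev = √[128.9480 / 4] = 5.6778%
VaR = −(r̄ − z·σ) = −(0.7800 − 1.960 × 5.6778) = −(-10.3485) = 10.3485%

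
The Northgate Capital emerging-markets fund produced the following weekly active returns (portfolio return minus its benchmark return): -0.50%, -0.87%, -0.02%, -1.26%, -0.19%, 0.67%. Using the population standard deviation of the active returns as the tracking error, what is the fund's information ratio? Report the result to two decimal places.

r̄ = (-0.5 − 0.87 − 0.02 − 1.26 − 0.19 + 0.67) / 6 = -0.3617%
Σ(r − r̄)² = (-0.5 − (-0.3617))² + (-0.87 − (-0.3617))² + (-0.02 − (-0.3617))² + … = 2.2951
σ = √[2.2951 / 6] = 0.6185%
IR = r̄ / tracking error = -0.3617 / 0.6185 = -0.5848

-0.58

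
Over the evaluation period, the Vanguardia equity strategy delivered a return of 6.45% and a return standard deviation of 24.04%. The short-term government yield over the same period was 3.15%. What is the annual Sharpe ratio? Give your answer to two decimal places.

Sharpe = (Rp − Rf) / σp = (6.45% − 3.15%) / 24.04% = 3.30% / 24.04% = 0.1373

0.14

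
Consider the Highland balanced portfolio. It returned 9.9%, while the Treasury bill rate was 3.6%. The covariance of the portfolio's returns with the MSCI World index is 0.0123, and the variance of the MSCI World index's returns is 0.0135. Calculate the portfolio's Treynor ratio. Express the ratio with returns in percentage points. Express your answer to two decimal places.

β = Cov / Var = 0.0123 / 0.0135 = 0.9111
Treynor = (Rp − Rf) / β = (9.9% − 3.6%) / 0.9111 = 6.30 / 0.9111 = 6.9147

6.91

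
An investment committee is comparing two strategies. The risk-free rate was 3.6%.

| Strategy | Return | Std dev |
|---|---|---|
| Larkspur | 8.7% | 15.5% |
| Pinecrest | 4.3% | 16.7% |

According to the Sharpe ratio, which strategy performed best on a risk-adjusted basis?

Larkspur

Larkspur: Sharpe ratio = (8.7% − 3.6%) / 15.5% = 0.329
Pinecrest: Sharpe ratio = (4.3% − 3.6%) / 16.7% = 0.042
Highest: Larkspur (0.329).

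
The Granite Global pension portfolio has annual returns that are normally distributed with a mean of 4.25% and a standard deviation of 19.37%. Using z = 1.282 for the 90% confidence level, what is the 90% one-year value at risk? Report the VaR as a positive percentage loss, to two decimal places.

20.58

VaR (as % loss) = −(μ − z·σ) = −(4.25% − 1.282 × 19.37%) = −(-20.58234%) = 20.58234%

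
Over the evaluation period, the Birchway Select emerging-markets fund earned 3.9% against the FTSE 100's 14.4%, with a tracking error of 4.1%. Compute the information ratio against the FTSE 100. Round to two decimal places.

IR = (Rp − Rb) / TE = (3.9% − 14.4%) / 4.1% = -10.50% / 4.1% = -2.5610

-2.56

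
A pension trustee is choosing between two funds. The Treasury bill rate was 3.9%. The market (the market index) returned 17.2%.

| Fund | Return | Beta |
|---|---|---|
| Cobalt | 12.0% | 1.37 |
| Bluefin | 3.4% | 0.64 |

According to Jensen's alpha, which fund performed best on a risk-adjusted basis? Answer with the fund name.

Cobalt: α = 12.0% − [3.9% + 1.37 × (17.2% − 3.9%)] = -10.121
Bluefin: α = 3.4% − [3.9% + 0.64 × (17.2% − 3.9%)] = -9.012
Highest: Bluefin (-9.012).

Bluefin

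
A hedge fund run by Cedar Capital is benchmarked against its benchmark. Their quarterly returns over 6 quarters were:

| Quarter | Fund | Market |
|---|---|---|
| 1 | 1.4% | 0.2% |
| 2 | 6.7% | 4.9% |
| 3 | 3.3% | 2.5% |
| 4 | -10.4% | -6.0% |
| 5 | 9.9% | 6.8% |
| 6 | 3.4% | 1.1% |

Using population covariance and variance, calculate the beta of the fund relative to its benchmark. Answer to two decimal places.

1.54

r̄p = 2.3833%,  r̄m = 1.5833%
Cov = Σ(rp − r̄p)(rm − r̄m) / 6 = 25.3631
Var(rm) = Σ(rm − r̄m)² / 6 = 16.4514
β = Cov / Var = 25.3631 / 16.4514 = 1.5417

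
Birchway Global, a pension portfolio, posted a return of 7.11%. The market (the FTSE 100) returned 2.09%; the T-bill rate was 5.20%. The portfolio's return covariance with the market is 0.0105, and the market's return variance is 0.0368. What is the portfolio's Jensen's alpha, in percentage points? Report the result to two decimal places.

β = Cov / Var = 0.0105 / 0.0368 = 0.2853
E[R] = Rf + β(Rm − Rf) = 5.20% + 0.2853 × (2.09% − 5.20%) = 4.3127%
α = Rp − E[R] = 7.11% − 4.3127% = 2.7973

2.80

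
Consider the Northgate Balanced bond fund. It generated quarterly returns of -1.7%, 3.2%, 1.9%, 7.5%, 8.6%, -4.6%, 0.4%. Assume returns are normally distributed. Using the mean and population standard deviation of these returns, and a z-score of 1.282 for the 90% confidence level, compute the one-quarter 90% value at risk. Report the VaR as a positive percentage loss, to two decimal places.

r̄ = (-1.7 + 3.2 + 1.9 + 7.5 + 8.6 − 4.6 + 0.4) / 7 = 15.30 / 7 = 2.1857%
Σ(r − r̄)² = 134.8286; population σ = √(134.8286/7) = 4.3888%
VaR = −(r̄ − z·σ) = −(2.1857 − 1.282 × 4.3888) = −(-3.4407) = 3.4407%

3.44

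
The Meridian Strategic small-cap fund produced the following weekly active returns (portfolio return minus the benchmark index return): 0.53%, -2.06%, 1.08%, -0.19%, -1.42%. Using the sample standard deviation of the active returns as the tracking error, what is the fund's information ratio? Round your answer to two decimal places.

μ = (0.53 − 2.06 + 1.08 − 0.19 − 1.42) / 5 = -0.4120%
Σ(r − μ)² = (0.53 − (-0.4120))² + (-2.06 − (-0.4120))² + … = 6.8947
sample σ = √(6.8947 / 4) = √1.7237 = 1.3129%
IR = μ / tracking error = -0.4120 / 1.3129 = -0.3138

-0.31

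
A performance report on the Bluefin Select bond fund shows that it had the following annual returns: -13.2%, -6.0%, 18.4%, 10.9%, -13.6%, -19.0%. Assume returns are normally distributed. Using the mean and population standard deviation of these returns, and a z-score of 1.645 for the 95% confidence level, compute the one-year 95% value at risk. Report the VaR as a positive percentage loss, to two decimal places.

r̄ = (-13.2 − 6 + 18.4 + 10.9 − 13.6 − 19) / 6 = -22.50 / 6 = -3.7500%
Population std dev = √[1129.1950 / 6] = 13.7186%
VaR = −(r̄ − z·σ) = −(-3.7500 − 1.645 × 13.7186) = −(-26.3171) = 26.3171%

26.32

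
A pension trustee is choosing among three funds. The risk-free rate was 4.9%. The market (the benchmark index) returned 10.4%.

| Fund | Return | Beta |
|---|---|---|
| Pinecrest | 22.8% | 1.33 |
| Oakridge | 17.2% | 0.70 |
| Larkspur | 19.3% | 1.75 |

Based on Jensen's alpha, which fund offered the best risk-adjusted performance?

Pinecrest

Pinecrest: α = 22.8% − [4.9% + 1.33 × (10.4% − 4.9%)] = 10.585
Oakridge: α = 17.2% − [4.9% + 0.70 × (10.4% − 4.9%)] = 8.450
Larkspur: α = 19.3% − [4.9% + 1.75 × (10.4% − 4.9%)] = 4.775
Highest: Pinecrest (10.585).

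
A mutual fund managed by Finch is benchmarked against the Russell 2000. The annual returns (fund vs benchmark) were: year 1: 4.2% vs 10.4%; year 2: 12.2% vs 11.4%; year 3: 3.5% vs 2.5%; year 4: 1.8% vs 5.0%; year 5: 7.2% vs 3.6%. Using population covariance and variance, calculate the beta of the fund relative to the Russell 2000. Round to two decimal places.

0.55

r̄p = 5.7800%,  r̄m = 6.5800%
Cov = Σ(rp − r̄p)(rm − r̄m) / 5 = 7.2536
Var(rm) = Σ(rm − r̄m)² / 5 = 13.1696
β = Cov / Var = 7.2536 / 13.1696 = 0.5508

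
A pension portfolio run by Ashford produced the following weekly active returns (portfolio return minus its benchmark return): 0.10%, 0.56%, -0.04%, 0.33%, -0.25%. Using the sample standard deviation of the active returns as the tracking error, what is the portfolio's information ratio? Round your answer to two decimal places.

Mean return μ = 0.700 / 5 = 0.1400%
Sample σ = √[Σ(r − μ)² / 4] = √[0.3986 / 4] = √0.0997 = 0.3158%
IR = μ / tracking error = 0.1400 / 0.3158 = 0.4433

0.44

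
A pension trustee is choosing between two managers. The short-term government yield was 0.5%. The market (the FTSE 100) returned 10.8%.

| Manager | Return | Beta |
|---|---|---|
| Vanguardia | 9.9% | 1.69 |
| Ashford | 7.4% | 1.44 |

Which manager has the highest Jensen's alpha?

Ashford

Vanguardia: α = 9.9% − [0.5% + 1.69 × (10.8% − 0.5%)] = -8.007
Ashford: α = 7.4% − [0.5% + 1.44 × (10.8% − 0.5%)] = -7.932
Highest: Ashford (-7.932).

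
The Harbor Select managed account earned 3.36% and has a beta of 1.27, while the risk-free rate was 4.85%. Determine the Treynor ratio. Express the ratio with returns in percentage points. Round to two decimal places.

Treynor = (Rp − Rf) / β = (3.36% − 4.85%) / 1.27 = -1.49 / 1.27 = -1.1732

-1.17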